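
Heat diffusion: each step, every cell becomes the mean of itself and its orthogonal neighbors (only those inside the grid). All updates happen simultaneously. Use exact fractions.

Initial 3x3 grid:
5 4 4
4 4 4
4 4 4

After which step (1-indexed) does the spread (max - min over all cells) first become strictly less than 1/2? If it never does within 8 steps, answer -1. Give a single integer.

Answer: 1

Derivation:
Step 1: max=13/3, min=4, spread=1/3
  -> spread < 1/2 first at step 1
Step 2: max=77/18, min=4, spread=5/18
Step 3: max=905/216, min=4, spread=41/216
Step 4: max=53971/12960, min=1451/360, spread=347/2592
Step 5: max=3217337/777600, min=14557/3600, spread=2921/31104
Step 6: max=192452539/46656000, min=1753483/432000, spread=24611/373248
Step 7: max=11516162033/2799360000, min=39536741/9720000, spread=207329/4478976
Step 8: max=689876352451/167961600000, min=2112401599/518400000, spread=1746635/53747712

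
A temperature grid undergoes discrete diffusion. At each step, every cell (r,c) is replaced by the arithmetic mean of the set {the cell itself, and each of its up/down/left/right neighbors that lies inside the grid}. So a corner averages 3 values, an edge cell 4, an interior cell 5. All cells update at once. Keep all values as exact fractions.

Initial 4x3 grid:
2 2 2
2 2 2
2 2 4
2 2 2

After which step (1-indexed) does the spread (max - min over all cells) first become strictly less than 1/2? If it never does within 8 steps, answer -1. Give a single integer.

Step 1: max=8/3, min=2, spread=2/3
Step 2: max=151/60, min=2, spread=31/60
Step 3: max=1291/540, min=2, spread=211/540
  -> spread < 1/2 first at step 3
Step 4: max=124897/54000, min=1847/900, spread=14077/54000
Step 5: max=1112407/486000, min=111683/54000, spread=5363/24300
Step 6: max=32900809/14580000, min=62869/30000, spread=93859/583200
Step 7: max=1959874481/874800000, min=102536467/48600000, spread=4568723/34992000
Step 8: max=116756435629/52488000000, min=3097618889/1458000000, spread=8387449/83980800

Answer: 3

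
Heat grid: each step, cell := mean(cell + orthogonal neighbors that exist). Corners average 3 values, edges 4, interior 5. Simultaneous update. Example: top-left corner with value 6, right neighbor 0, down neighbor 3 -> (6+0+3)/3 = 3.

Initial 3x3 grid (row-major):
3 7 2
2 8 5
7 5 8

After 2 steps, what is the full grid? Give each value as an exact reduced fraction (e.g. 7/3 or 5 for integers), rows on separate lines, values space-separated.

Answer: 14/3 143/30 185/36
143/30 563/100 1309/240
50/9 173/30 25/4

Derivation:
After step 1:
  4 5 14/3
  5 27/5 23/4
  14/3 7 6
After step 2:
  14/3 143/30 185/36
  143/30 563/100 1309/240
  50/9 173/30 25/4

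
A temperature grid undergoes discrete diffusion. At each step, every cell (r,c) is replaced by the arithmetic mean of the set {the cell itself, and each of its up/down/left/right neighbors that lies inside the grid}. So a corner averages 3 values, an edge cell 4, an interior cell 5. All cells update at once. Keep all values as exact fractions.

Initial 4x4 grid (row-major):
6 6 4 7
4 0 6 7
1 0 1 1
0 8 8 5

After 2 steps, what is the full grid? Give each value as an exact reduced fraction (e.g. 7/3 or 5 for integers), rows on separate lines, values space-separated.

Answer: 145/36 1097/240 387/80 17/3
47/15 311/100 21/5 367/80
9/4 273/100 89/25 997/240
11/4 29/8 521/120 41/9

Derivation:
After step 1:
  16/3 4 23/4 6
  11/4 16/5 18/5 21/4
  5/4 2 16/5 7/2
  3 4 11/2 14/3
After step 2:
  145/36 1097/240 387/80 17/3
  47/15 311/100 21/5 367/80
  9/4 273/100 89/25 997/240
  11/4 29/8 521/120 41/9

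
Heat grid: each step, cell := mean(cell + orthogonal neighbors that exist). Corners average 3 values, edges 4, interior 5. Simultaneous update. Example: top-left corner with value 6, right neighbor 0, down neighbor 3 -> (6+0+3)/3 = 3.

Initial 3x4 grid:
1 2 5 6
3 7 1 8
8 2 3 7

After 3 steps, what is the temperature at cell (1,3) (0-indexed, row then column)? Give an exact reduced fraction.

Answer: 35453/7200

Derivation:
Step 1: cell (1,3) = 11/2
Step 2: cell (1,3) = 679/120
Step 3: cell (1,3) = 35453/7200
Full grid after step 3:
  121/36 9251/2400 30203/7200 11063/2160
  57511/14400 22499/6000 3493/750 35453/7200
  109/27 31703/7200 3517/800 409/80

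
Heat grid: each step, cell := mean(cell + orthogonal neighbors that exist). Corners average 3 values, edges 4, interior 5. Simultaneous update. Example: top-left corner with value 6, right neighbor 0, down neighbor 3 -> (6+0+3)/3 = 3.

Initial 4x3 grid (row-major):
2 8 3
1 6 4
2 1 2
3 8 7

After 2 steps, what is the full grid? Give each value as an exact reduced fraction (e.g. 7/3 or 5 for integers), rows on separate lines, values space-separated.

After step 1:
  11/3 19/4 5
  11/4 4 15/4
  7/4 19/5 7/2
  13/3 19/4 17/3
After step 2:
  67/18 209/48 9/2
  73/24 381/100 65/16
  379/120 89/25 1003/240
  65/18 371/80 167/36

Answer: 67/18 209/48 9/2
73/24 381/100 65/16
379/120 89/25 1003/240
65/18 371/80 167/36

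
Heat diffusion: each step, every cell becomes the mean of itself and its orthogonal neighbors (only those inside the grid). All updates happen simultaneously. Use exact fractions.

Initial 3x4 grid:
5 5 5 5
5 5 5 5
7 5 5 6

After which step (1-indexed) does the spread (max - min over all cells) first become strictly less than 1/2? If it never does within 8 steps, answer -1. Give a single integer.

Answer: 3

Derivation:
Step 1: max=17/3, min=5, spread=2/3
Step 2: max=50/9, min=5, spread=5/9
Step 3: max=2333/432, min=1211/240, spread=383/1080
  -> spread < 1/2 first at step 3
Step 4: max=17333/3240, min=36643/7200, spread=16873/64800
Step 5: max=4123231/777600, min=2649259/518400, spread=59737/311040
Step 6: max=246194639/46656000, min=159428641/31104000, spread=2820671/18662400
Step 7: max=14713930921/2799360000, min=3197730713/622080000, spread=25931417/223948800
Step 8: max=880537042739/167961600000, min=576828140801/111974400000, spread=1223586523/13436928000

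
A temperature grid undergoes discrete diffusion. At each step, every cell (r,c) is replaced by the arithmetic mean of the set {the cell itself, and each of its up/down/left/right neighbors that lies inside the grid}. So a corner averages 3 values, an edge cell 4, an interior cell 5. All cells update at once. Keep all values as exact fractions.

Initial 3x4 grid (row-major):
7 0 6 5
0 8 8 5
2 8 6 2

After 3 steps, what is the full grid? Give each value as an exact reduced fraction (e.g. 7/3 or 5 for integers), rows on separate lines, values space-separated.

After step 1:
  7/3 21/4 19/4 16/3
  17/4 24/5 33/5 5
  10/3 6 6 13/3
After step 2:
  71/18 257/60 329/60 181/36
  883/240 269/50 543/100 319/60
  163/36 151/30 86/15 46/9
After step 3:
  8573/2160 8591/1800 9101/1800 2849/540
  63113/14400 28567/6000 8203/1500 18797/3600
  9533/2160 18607/3600 19177/3600 2909/540

Answer: 8573/2160 8591/1800 9101/1800 2849/540
63113/14400 28567/6000 8203/1500 18797/3600
9533/2160 18607/3600 19177/3600 2909/540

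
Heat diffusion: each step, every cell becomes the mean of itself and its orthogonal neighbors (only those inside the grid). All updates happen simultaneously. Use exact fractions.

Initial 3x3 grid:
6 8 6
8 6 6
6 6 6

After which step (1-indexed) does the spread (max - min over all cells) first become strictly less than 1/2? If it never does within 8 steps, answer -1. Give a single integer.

Step 1: max=22/3, min=6, spread=4/3
Step 2: max=273/40, min=6, spread=33/40
Step 3: max=3677/540, min=281/45, spread=61/108
Step 4: max=215839/32400, min=8461/1350, spread=511/1296
  -> spread < 1/2 first at step 4
Step 5: max=12893933/1944000, min=114401/18000, spread=4309/15552
Step 6: max=767223751/116640000, min=15511237/2430000, spread=36295/186624
Step 7: max=45875570597/6998400000, min=3743335831/583200000, spread=305773/2239488
Step 8: max=2742738670159/419904000000, min=37534575497/5832000000, spread=2575951/26873856

Answer: 4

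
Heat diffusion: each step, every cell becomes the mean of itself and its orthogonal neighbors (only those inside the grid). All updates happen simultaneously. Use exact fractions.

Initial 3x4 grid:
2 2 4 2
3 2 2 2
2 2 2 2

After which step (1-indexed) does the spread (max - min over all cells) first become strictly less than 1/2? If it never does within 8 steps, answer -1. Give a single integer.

Answer: 3

Derivation:
Step 1: max=8/3, min=2, spread=2/3
Step 2: max=151/60, min=2, spread=31/60
Step 3: max=1291/540, min=317/150, spread=749/2700
  -> spread < 1/2 first at step 3
Step 4: max=127243/54000, min=5809/2700, spread=11063/54000
Step 5: max=7534927/3240000, min=295573/135000, spread=17647/129600
Step 6: max=448156793/194400000, min=21468029/9720000, spread=18796213/194400000
Step 7: max=26770760887/11664000000, min=648727393/291600000, spread=273888389/3888000000
Step 8: max=3839144556127/1679616000000, min=8685289511/3888000000, spread=696795899/13436928000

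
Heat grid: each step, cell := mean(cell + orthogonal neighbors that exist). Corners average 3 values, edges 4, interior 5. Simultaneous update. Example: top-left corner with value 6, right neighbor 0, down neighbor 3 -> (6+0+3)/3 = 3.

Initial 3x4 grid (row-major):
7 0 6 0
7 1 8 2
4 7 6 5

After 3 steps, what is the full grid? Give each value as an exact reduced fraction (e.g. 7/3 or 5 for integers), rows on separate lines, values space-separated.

Answer: 9631/2160 1837/450 1747/450 7711/2160
67619/14400 28141/6000 8547/2000 19913/4800
413/80 5957/1200 17851/3600 9851/2160

Derivation:
After step 1:
  14/3 7/2 7/2 8/3
  19/4 23/5 23/5 15/4
  6 9/2 13/2 13/3
After step 2:
  155/36 61/15 107/30 119/36
  1201/240 439/100 459/100 307/80
  61/12 27/5 299/60 175/36
After step 3:
  9631/2160 1837/450 1747/450 7711/2160
  67619/14400 28141/6000 8547/2000 19913/4800
  413/80 5957/1200 17851/3600 9851/2160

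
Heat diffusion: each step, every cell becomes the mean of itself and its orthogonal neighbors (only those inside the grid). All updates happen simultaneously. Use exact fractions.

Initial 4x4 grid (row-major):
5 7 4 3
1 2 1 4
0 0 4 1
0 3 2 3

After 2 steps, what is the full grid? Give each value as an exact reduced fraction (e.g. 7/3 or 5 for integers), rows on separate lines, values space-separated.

After step 1:
  13/3 9/2 15/4 11/3
  2 11/5 3 9/4
  1/4 9/5 8/5 3
  1 5/4 3 2
After step 2:
  65/18 887/240 179/48 29/9
  527/240 27/10 64/25 143/48
  101/80 71/50 62/25 177/80
  5/6 141/80 157/80 8/3

Answer: 65/18 887/240 179/48 29/9
527/240 27/10 64/25 143/48
101/80 71/50 62/25 177/80
5/6 141/80 157/80 8/3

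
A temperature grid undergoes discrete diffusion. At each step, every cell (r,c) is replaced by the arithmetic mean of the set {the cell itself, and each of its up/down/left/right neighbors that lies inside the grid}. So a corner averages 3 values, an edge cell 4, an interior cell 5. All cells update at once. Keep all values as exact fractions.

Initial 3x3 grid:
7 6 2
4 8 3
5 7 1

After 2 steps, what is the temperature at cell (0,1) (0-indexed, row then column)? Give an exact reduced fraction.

Answer: 1241/240

Derivation:
Step 1: cell (0,1) = 23/4
Step 2: cell (0,1) = 1241/240
Full grid after step 2:
  209/36 1241/240 155/36
  113/20 261/50 493/120
  199/36 397/80 149/36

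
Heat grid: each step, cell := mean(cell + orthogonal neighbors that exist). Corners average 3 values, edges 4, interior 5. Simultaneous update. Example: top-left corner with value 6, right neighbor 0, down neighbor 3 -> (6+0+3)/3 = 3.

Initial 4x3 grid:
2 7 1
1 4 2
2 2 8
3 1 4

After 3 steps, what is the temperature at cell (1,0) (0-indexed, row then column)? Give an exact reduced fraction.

Step 1: cell (1,0) = 9/4
Step 2: cell (1,0) = 647/240
Step 3: cell (1,0) = 20441/7200
Full grid after step 3:
  6527/2160 23611/7200 7517/2160
  20441/7200 9509/3000 25541/7200
  2059/800 9349/3000 25331/7200
  611/240 21341/7200 7589/2160

Answer: 20441/7200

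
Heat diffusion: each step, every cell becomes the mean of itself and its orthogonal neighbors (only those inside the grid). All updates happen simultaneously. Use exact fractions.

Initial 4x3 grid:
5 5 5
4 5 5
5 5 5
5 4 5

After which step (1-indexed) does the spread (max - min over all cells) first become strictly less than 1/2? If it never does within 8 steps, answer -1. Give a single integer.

Step 1: max=5, min=14/3, spread=1/3
  -> spread < 1/2 first at step 1
Step 2: max=5, min=1133/240, spread=67/240
Step 3: max=889/180, min=10213/2160, spread=91/432
Step 4: max=26543/5400, min=615677/129600, spread=4271/25920
Step 5: max=58711/12000, min=37051003/7776000, spread=39749/311040
Step 6: max=11853581/2430000, min=2228901977/466560000, spread=1879423/18662400
Step 7: max=2838120041/583200000, min=134010088843/27993600000, spread=3551477/44789760
Step 8: max=14165848787/2916000000, min=8053724923937/1679616000000, spread=846431819/13436928000

Answer: 1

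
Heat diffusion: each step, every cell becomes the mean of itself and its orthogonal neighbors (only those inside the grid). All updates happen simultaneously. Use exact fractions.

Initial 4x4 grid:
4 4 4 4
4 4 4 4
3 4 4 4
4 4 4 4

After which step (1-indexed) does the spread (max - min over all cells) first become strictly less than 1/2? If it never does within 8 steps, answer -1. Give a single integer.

Answer: 1

Derivation:
Step 1: max=4, min=11/3, spread=1/3
  -> spread < 1/2 first at step 1
Step 2: max=4, min=449/120, spread=31/120
Step 3: max=4, min=4109/1080, spread=211/1080
Step 4: max=4, min=415157/108000, spread=16843/108000
Step 5: max=35921/9000, min=3749357/972000, spread=130111/972000
Step 6: max=2152841/540000, min=112997633/29160000, spread=3255781/29160000
Step 7: max=2148893/540000, min=3398846309/874800000, spread=82360351/874800000
Step 8: max=386293559/97200000, min=102224683109/26244000000, spread=2074577821/26244000000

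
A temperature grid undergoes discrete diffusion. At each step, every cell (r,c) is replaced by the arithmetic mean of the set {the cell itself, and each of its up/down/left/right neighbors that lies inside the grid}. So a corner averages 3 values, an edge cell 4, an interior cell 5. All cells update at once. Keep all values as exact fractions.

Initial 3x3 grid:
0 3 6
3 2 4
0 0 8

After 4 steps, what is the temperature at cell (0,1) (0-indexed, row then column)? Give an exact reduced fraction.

Answer: 2473721/864000

Derivation:
Step 1: cell (0,1) = 11/4
Step 2: cell (0,1) = 689/240
Step 3: cell (0,1) = 42043/14400
Step 4: cell (0,1) = 2473721/864000
Full grid after step 4:
  12787/5400 2473721/864000 439513/129600
  636157/288000 503351/180000 362137/108000
  94771/43200 128797/48000 23341/7200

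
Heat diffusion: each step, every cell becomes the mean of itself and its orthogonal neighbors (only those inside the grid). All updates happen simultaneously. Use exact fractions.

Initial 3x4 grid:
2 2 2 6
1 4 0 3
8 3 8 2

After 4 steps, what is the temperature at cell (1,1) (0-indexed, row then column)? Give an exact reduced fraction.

Step 1: cell (1,1) = 2
Step 2: cell (1,1) = 87/25
Step 3: cell (1,1) = 18037/6000
Step 4: cell (1,1) = 1193603/360000
Full grid after step 4:
  377873/129600 300209/108000 327629/108000 392813/129600
  2727877/864000 1193603/360000 380701/120000 970579/288000
  159091/43200 10669/3000 197627/54000 451213/129600

Answer: 1193603/360000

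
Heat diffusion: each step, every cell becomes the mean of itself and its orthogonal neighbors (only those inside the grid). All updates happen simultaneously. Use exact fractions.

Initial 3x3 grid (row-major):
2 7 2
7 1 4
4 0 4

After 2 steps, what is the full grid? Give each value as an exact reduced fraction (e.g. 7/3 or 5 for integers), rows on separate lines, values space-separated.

Answer: 71/18 247/60 121/36
163/40 153/50 271/80
113/36 743/240 23/9

Derivation:
After step 1:
  16/3 3 13/3
  7/2 19/5 11/4
  11/3 9/4 8/3
After step 2:
  71/18 247/60 121/36
  163/40 153/50 271/80
  113/36 743/240 23/9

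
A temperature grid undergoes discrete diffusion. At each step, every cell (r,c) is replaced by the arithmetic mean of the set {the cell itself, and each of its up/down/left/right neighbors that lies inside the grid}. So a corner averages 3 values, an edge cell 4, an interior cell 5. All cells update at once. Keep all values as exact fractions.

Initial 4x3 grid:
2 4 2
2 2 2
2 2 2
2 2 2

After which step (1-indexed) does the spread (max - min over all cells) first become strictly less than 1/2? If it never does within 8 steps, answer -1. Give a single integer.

Step 1: max=8/3, min=2, spread=2/3
Step 2: max=307/120, min=2, spread=67/120
Step 3: max=2597/1080, min=2, spread=437/1080
  -> spread < 1/2 first at step 3
Step 4: max=1021531/432000, min=1009/500, spread=29951/86400
Step 5: max=8991821/3888000, min=6908/3375, spread=206761/777600
Step 6: max=3566595571/1555200000, min=5565671/2700000, spread=14430763/62208000
Step 7: max=211731741689/93312000000, min=449652727/216000000, spread=139854109/746496000
Step 8: max=12619911890251/5598720000000, min=40731228977/19440000000, spread=7114543559/44789760000

Answer: 3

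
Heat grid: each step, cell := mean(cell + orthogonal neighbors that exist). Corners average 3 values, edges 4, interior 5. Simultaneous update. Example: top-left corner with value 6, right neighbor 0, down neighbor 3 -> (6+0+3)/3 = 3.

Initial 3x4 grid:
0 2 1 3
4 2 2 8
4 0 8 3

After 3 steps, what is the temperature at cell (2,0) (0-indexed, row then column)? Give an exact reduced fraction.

Answer: 1157/432

Derivation:
Step 1: cell (2,0) = 8/3
Step 2: cell (2,0) = 26/9
Step 3: cell (2,0) = 1157/432
Full grid after step 3:
  289/144 5569/2400 6659/2400 2599/720
  17617/7200 7643/3000 5279/1500 7013/1800
  1157/432 22957/7200 26627/7200 9707/2160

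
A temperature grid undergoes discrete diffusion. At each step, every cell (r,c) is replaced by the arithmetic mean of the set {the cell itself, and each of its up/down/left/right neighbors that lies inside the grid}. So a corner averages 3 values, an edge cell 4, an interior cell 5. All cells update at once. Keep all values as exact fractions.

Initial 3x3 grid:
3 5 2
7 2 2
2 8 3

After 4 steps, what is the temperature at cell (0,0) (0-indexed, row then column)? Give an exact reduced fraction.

Step 1: cell (0,0) = 5
Step 2: cell (0,0) = 23/6
Step 3: cell (0,0) = 167/40
Step 4: cell (0,0) = 84661/21600
Full grid after step 4:
  84661/21600 273281/72000 147497/43200
  1825061/432000 227219/60000 3178247/864000
  544691/129600 395833/96000 30151/8100

Answer: 84661/21600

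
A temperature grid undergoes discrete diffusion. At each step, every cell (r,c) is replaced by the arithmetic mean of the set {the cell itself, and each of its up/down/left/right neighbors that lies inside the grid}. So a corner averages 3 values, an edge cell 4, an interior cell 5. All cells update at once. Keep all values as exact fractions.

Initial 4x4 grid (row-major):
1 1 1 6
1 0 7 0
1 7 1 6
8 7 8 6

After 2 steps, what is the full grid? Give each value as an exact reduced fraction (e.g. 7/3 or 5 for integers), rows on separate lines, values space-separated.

After step 1:
  1 3/4 15/4 7/3
  3/4 16/5 9/5 19/4
  17/4 16/5 29/5 13/4
  16/3 15/2 11/2 20/3
After step 2:
  5/6 87/40 259/120 65/18
  23/10 97/50 193/50 91/30
  203/60 479/100 391/100 307/60
  205/36 323/60 191/30 185/36

Answer: 5/6 87/40 259/120 65/18
23/10 97/50 193/50 91/30
203/60 479/100 391/100 307/60
205/36 323/60 191/30 185/36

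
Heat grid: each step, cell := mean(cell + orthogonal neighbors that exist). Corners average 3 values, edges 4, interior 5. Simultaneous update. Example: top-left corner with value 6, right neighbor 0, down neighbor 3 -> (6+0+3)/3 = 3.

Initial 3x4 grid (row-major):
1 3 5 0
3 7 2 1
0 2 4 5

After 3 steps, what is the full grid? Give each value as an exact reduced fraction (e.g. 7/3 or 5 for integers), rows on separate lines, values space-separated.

Answer: 6209/2160 11341/3600 1129/400 107/40
13873/4800 5967/2000 4709/1500 9721/3600
5749/2160 5533/1800 1367/450 3259/1080

Derivation:
After step 1:
  7/3 4 5/2 2
  11/4 17/5 19/5 2
  5/3 13/4 13/4 10/3
After step 2:
  109/36 367/120 123/40 13/6
  203/80 86/25 299/100 167/60
  23/9 347/120 409/120 103/36
After step 3:
  6209/2160 11341/3600 1129/400 107/40
  13873/4800 5967/2000 4709/1500 9721/3600
  5749/2160 5533/1800 1367/450 3259/1080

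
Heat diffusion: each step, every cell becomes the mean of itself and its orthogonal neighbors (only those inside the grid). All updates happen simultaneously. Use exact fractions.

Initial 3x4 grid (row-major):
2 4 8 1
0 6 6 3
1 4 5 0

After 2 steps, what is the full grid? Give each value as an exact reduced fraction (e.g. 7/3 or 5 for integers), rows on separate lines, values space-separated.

Answer: 37/12 63/16 387/80 15/4
119/48 417/100 103/25 443/120
95/36 161/48 961/240 107/36

Derivation:
After step 1:
  2 5 19/4 4
  9/4 4 28/5 5/2
  5/3 4 15/4 8/3
After step 2:
  37/12 63/16 387/80 15/4
  119/48 417/100 103/25 443/120
  95/36 161/48 961/240 107/36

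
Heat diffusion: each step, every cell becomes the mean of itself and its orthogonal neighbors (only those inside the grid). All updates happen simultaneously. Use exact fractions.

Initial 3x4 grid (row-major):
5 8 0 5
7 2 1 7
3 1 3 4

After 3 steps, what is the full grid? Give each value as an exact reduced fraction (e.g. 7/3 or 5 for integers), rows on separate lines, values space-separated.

Answer: 5009/1080 28999/7200 9053/2400 1351/360
58333/14400 1397/375 1267/375 53273/14400
7903/2160 11387/3600 5821/1800 7591/2160

Derivation:
After step 1:
  20/3 15/4 7/2 4
  17/4 19/5 13/5 17/4
  11/3 9/4 9/4 14/3
After step 2:
  44/9 1063/240 277/80 47/12
  1103/240 333/100 82/25 931/240
  61/18 359/120 353/120 67/18
After step 3:
  5009/1080 28999/7200 9053/2400 1351/360
  58333/14400 1397/375 1267/375 53273/14400
  7903/2160 11387/3600 5821/1800 7591/2160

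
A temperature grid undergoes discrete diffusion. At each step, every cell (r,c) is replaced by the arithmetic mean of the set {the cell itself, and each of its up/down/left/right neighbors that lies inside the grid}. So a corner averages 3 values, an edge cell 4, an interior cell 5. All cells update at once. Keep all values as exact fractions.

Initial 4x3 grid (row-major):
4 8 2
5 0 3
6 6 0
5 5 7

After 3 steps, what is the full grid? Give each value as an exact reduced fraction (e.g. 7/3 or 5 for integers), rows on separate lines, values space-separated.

After step 1:
  17/3 7/2 13/3
  15/4 22/5 5/4
  11/2 17/5 4
  16/3 23/4 4
After step 2:
  155/36 179/40 109/36
  1159/240 163/50 839/240
  1079/240 461/100 253/80
  199/36 1109/240 55/12
After step 3:
  9799/2160 9041/2400 7919/2160
  30403/7200 2067/500 23303/7200
  35033/7200 24179/6000 9511/2400
  659/135 69631/14400 371/90

Answer: 9799/2160 9041/2400 7919/2160
30403/7200 2067/500 23303/7200
35033/7200 24179/6000 9511/2400
659/135 69631/14400 371/90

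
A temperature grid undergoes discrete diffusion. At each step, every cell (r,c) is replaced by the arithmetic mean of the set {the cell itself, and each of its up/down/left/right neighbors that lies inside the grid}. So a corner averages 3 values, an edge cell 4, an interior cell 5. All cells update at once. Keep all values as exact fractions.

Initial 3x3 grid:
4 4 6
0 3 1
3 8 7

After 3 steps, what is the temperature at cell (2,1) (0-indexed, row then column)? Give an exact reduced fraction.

Answer: 6801/1600

Derivation:
Step 1: cell (2,1) = 21/4
Step 2: cell (2,1) = 349/80
Step 3: cell (2,1) = 6801/1600
Full grid after step 3:
  6907/2160 52309/14400 4181/1080
  24917/7200 22583/6000 6801/1600
  8047/2160 6801/1600 4831/1080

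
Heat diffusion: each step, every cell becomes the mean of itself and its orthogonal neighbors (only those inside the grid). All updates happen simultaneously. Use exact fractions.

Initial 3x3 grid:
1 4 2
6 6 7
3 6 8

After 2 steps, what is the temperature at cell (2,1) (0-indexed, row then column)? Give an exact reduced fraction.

Step 1: cell (2,1) = 23/4
Step 2: cell (2,1) = 471/80
Full grid after step 2:
  131/36 341/80 40/9
  277/60 491/100 1373/240
  59/12 471/80 37/6

Answer: 471/80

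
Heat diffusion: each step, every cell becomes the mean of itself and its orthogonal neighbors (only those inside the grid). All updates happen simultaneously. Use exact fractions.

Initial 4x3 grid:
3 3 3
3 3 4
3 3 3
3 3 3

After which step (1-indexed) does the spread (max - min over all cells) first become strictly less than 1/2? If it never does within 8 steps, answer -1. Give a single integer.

Answer: 1

Derivation:
Step 1: max=10/3, min=3, spread=1/3
  -> spread < 1/2 first at step 1
Step 2: max=391/120, min=3, spread=31/120
Step 3: max=3451/1080, min=3, spread=211/1080
Step 4: max=340897/108000, min=5447/1800, spread=14077/108000
Step 5: max=3056407/972000, min=327683/108000, spread=5363/48600
Step 6: max=91220809/29160000, min=182869/60000, spread=93859/1166400
Step 7: max=5459074481/1749600000, min=296936467/97200000, spread=4568723/69984000
Step 8: max=326708435629/104976000000, min=8929618889/2916000000, spread=8387449/167961600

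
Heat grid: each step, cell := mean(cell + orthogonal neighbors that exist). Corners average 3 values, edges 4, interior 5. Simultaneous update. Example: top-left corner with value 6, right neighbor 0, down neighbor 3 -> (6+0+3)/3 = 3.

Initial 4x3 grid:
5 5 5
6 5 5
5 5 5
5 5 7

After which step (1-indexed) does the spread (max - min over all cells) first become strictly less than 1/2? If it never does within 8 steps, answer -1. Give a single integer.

Step 1: max=17/3, min=5, spread=2/3
Step 2: max=50/9, min=5, spread=5/9
Step 3: max=581/108, min=1837/360, spread=299/1080
  -> spread < 1/2 first at step 3
Step 4: max=346777/64800, min=55247/10800, spread=3059/12960
Step 5: max=20618333/3888000, min=16671859/3240000, spread=3060511/19440000
Step 6: max=1233555727/233280000, min=25078349/4860000, spread=1191799/9331200
Step 7: max=73757396693/13996800000, min=60292533079/11664000000, spread=7031784991/69984000000
Step 8: max=4417687154287/839808000000, min=3624256782011/699840000000, spread=342895079369/4199040000000

Answer: 3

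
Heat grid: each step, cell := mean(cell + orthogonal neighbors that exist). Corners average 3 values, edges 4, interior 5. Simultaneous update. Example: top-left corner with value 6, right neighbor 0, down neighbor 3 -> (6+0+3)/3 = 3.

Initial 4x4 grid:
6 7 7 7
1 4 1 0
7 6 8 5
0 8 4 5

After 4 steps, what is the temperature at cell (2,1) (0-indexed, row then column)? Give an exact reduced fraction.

Step 1: cell (2,1) = 33/5
Step 2: cell (2,1) = 116/25
Step 3: cell (2,1) = 2027/400
Step 4: cell (2,1) = 285217/60000
Full grid after step 4:
  156617/32400 256933/54000 256171/54000 292051/64800
  501701/108000 435107/90000 828217/180000 985309/216000
  11561/2400 285217/60000 439907/90000 999757/216000
  103259/21600 24197/4800 1063177/216000 159617/32400

Answer: 285217/60000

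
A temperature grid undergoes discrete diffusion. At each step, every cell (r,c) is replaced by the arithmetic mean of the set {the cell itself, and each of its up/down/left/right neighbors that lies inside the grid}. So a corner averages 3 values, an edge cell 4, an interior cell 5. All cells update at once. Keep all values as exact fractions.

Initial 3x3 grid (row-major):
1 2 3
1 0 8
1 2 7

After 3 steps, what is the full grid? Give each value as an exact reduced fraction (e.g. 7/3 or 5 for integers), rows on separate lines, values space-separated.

Answer: 3701/2160 17011/7200 1829/540
23747/14400 16339/6000 8587/2400
4361/2160 2229/800 1037/270

Derivation:
After step 1:
  4/3 3/2 13/3
  3/4 13/5 9/2
  4/3 5/2 17/3
After step 2:
  43/36 293/120 31/9
  361/240 237/100 171/40
  55/36 121/40 38/9
After step 3:
  3701/2160 17011/7200 1829/540
  23747/14400 16339/6000 8587/2400
  4361/2160 2229/800 1037/270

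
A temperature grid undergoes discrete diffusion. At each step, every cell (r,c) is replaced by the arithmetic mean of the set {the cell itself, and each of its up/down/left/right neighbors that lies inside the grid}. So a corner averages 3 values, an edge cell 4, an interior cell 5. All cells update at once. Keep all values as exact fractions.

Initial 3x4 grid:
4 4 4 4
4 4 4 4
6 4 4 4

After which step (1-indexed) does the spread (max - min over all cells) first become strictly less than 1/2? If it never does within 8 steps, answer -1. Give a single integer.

Step 1: max=14/3, min=4, spread=2/3
Step 2: max=41/9, min=4, spread=5/9
Step 3: max=473/108, min=4, spread=41/108
  -> spread < 1/2 first at step 3
Step 4: max=56057/12960, min=4, spread=4217/12960
Step 5: max=3319549/777600, min=14479/3600, spread=38417/155520
Step 6: max=197824211/46656000, min=290597/72000, spread=1903471/9331200
Step 7: max=11798429089/2799360000, min=8755759/2160000, spread=18038617/111974400
Step 8: max=705114582851/167961600000, min=790526759/194400000, spread=883978523/6718464000

Answer: 3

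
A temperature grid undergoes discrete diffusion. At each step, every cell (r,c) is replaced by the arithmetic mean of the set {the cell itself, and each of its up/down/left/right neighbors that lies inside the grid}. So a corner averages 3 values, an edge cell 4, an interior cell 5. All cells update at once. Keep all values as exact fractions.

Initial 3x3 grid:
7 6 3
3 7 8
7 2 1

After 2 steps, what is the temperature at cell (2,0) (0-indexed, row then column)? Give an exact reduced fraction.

Step 1: cell (2,0) = 4
Step 2: cell (2,0) = 19/4
Full grid after step 2:
  205/36 439/80 97/18
  77/15 519/100 1157/240
  19/4 1027/240 38/9

Answer: 19/4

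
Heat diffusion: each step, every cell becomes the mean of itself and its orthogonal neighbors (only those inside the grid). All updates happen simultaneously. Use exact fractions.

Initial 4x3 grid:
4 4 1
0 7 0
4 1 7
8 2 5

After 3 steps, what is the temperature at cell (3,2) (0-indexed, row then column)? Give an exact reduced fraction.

Step 1: cell (3,2) = 14/3
Step 2: cell (3,2) = 143/36
Step 3: cell (3,2) = 1109/270
Full grid after step 3:
  1651/540 11623/3600 773/270
  3167/900 1163/375 12143/3600
  6469/1800 5807/1500 12713/3600
  1109/270 14173/3600 1109/270

Answer: 1109/270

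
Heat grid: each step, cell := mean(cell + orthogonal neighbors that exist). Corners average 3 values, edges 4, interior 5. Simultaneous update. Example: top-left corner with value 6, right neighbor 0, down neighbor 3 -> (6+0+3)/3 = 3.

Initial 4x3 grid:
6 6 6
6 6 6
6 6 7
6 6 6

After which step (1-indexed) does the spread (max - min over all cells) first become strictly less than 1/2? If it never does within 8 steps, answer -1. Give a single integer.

Step 1: max=19/3, min=6, spread=1/3
  -> spread < 1/2 first at step 1
Step 2: max=751/120, min=6, spread=31/120
Step 3: max=6691/1080, min=6, spread=211/1080
Step 4: max=664897/108000, min=10847/1800, spread=14077/108000
Step 5: max=5972407/972000, min=651683/108000, spread=5363/48600
Step 6: max=178700809/29160000, min=362869/60000, spread=93859/1166400
Step 7: max=10707874481/1749600000, min=588536467/97200000, spread=4568723/69984000
Step 8: max=641636435629/104976000000, min=17677618889/2916000000, spread=8387449/167961600

Answer: 1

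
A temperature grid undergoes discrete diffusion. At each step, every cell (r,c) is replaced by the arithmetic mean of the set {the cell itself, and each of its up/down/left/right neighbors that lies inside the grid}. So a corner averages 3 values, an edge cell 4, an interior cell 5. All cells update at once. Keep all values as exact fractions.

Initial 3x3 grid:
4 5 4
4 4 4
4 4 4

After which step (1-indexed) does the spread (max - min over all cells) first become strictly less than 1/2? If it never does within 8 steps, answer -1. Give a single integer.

Step 1: max=13/3, min=4, spread=1/3
  -> spread < 1/2 first at step 1
Step 2: max=1027/240, min=4, spread=67/240
Step 3: max=9077/2160, min=807/200, spread=1807/10800
Step 4: max=3613963/864000, min=21961/5400, spread=33401/288000
Step 5: max=32333933/7776000, min=2203391/540000, spread=3025513/38880000
Step 6: max=12906526867/3110400000, min=117955949/28800000, spread=53531/995328
Step 7: max=772528925849/186624000000, min=31895116051/7776000000, spread=450953/11943936
Step 8: max=46298663560603/11197440000000, min=3833488610519/933120000000, spread=3799043/143327232

Answer: 1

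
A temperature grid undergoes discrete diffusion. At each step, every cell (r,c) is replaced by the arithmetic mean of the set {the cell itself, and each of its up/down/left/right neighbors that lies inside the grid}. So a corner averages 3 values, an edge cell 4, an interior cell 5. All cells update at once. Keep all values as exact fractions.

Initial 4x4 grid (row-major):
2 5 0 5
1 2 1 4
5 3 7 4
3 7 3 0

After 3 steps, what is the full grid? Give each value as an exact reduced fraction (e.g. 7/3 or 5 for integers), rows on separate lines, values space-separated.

Answer: 2747/1080 383/144 1131/400 2171/720
107/36 8807/3000 1261/400 7591/2400
263/75 299/80 10351/3000 24917/7200
329/80 9371/2400 27617/7200 3703/1080

Derivation:
After step 1:
  8/3 9/4 11/4 3
  5/2 12/5 14/5 7/2
  3 24/5 18/5 15/4
  5 4 17/4 7/3
After step 2:
  89/36 151/60 27/10 37/12
  317/120 59/20 301/100 261/80
  153/40 89/25 96/25 791/240
  4 361/80 851/240 31/9
After step 3:
  2747/1080 383/144 1131/400 2171/720
  107/36 8807/3000 1261/400 7591/2400
  263/75 299/80 10351/3000 24917/7200
  329/80 9371/2400 27617/7200 3703/1080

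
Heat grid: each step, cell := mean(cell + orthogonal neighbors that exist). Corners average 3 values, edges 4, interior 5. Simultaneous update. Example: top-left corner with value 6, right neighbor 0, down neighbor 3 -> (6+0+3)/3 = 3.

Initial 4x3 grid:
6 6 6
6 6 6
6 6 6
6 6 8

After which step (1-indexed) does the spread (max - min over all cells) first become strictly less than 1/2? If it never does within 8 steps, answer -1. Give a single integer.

Step 1: max=20/3, min=6, spread=2/3
Step 2: max=59/9, min=6, spread=5/9
Step 3: max=689/108, min=6, spread=41/108
  -> spread < 1/2 first at step 3
Step 4: max=81977/12960, min=6, spread=4217/12960
Step 5: max=4874749/777600, min=21679/3600, spread=38417/155520
Step 6: max=291136211/46656000, min=434597/72000, spread=1903471/9331200
Step 7: max=17397149089/2799360000, min=13075759/2160000, spread=18038617/111974400
Step 8: max=1041037782851/167961600000, min=1179326759/194400000, spread=883978523/6718464000

Answer: 3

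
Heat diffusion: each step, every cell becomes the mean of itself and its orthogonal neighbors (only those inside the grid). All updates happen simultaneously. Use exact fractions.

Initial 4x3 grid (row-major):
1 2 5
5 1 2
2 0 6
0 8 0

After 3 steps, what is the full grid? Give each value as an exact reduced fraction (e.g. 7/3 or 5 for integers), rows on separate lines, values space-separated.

Answer: 1013/432 37673/14400 385/144
8927/3600 14617/6000 871/300
8497/3600 2867/1000 5011/1800
1511/540 1083/400 3467/1080

Derivation:
After step 1:
  8/3 9/4 3
  9/4 2 7/2
  7/4 17/5 2
  10/3 2 14/3
After step 2:
  43/18 119/48 35/12
  13/6 67/25 21/8
  161/60 223/100 407/120
  85/36 67/20 26/9
After step 3:
  1013/432 37673/14400 385/144
  8927/3600 14617/6000 871/300
  8497/3600 2867/1000 5011/1800
  1511/540 1083/400 3467/1080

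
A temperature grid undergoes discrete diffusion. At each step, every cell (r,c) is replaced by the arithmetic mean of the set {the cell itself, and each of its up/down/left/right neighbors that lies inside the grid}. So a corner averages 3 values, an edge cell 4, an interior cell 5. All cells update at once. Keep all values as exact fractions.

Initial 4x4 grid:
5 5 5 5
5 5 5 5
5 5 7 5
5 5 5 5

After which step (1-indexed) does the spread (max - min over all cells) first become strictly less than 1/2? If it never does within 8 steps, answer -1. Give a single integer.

Answer: 2

Derivation:
Step 1: max=11/2, min=5, spread=1/2
Step 2: max=136/25, min=5, spread=11/25
  -> spread < 1/2 first at step 2
Step 3: max=6367/1200, min=5, spread=367/1200
Step 4: max=28571/5400, min=1513/300, spread=1337/5400
Step 5: max=851669/162000, min=45469/9000, spread=33227/162000
Step 6: max=25514327/4860000, min=274049/54000, spread=849917/4860000
Step 7: max=762714347/145800000, min=4118533/810000, spread=21378407/145800000
Step 8: max=22836462371/4374000000, min=1238688343/243000000, spread=540072197/4374000000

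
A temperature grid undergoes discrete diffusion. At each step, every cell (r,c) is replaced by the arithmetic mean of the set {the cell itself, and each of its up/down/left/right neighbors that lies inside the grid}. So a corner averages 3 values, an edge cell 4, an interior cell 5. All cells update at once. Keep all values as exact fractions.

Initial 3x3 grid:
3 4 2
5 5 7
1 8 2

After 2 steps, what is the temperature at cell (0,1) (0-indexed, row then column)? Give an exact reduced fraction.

Step 1: cell (0,1) = 7/2
Step 2: cell (0,1) = 529/120
Full grid after step 2:
  11/3 529/120 71/18
  539/120 104/25 99/20
  73/18 151/30 41/9

Answer: 529/120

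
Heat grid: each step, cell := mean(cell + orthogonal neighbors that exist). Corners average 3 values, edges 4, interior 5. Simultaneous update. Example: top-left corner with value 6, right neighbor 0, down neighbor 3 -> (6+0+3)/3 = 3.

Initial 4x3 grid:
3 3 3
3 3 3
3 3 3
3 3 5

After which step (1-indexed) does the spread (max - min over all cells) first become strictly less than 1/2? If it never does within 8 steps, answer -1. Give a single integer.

Step 1: max=11/3, min=3, spread=2/3
Step 2: max=32/9, min=3, spread=5/9
Step 3: max=365/108, min=3, spread=41/108
  -> spread < 1/2 first at step 3
Step 4: max=43097/12960, min=3, spread=4217/12960
Step 5: max=2541949/777600, min=10879/3600, spread=38417/155520
Step 6: max=151168211/46656000, min=218597/72000, spread=1903471/9331200
Step 7: max=8999069089/2799360000, min=6595759/2160000, spread=18038617/111974400
Step 8: max=537152982851/167961600000, min=596126759/194400000, spread=883978523/6718464000

Answer: 3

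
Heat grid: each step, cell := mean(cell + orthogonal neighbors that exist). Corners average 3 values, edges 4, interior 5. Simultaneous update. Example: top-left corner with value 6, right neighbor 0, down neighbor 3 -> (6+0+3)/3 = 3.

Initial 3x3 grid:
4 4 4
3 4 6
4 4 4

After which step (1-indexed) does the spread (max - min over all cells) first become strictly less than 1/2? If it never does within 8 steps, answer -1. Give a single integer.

Answer: 3

Derivation:
Step 1: max=14/3, min=11/3, spread=1
Step 2: max=541/120, min=137/36, spread=253/360
Step 3: max=31277/7200, min=55879/14400, spread=89/192
  -> spread < 1/2 first at step 3
Step 4: max=1854169/432000, min=3425213/864000, spread=755/2304
Step 5: max=109733393/25920000, min=207554911/51840000, spread=6353/27648
Step 6: max=6536905621/1555200000, min=12571958117/3110400000, spread=53531/331776
Step 7: max=389787533237/93312000000, min=758436644599/186624000000, spread=450953/3981312
Step 8: max=23297731897489/5598720000000, min=45705063091853/11197440000000, spread=3799043/47775744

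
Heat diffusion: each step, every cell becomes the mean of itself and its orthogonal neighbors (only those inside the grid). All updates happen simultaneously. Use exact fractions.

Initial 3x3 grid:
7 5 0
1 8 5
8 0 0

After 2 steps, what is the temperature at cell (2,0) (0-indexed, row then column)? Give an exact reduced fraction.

Answer: 13/3

Derivation:
Step 1: cell (2,0) = 3
Step 2: cell (2,0) = 13/3
Full grid after step 2:
  46/9 247/60 139/36
  257/60 441/100 241/80
  13/3 187/60 107/36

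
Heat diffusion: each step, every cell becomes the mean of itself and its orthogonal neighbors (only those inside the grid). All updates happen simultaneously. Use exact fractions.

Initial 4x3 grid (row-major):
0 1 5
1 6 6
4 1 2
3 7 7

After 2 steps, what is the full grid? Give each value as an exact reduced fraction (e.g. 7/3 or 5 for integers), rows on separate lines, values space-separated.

After step 1:
  2/3 3 4
  11/4 3 19/4
  9/4 4 4
  14/3 9/2 16/3
After step 2:
  77/36 8/3 47/12
  13/6 7/2 63/16
  41/12 71/20 217/48
  137/36 37/8 83/18

Answer: 77/36 8/3 47/12
13/6 7/2 63/16
41/12 71/20 217/48
137/36 37/8 83/18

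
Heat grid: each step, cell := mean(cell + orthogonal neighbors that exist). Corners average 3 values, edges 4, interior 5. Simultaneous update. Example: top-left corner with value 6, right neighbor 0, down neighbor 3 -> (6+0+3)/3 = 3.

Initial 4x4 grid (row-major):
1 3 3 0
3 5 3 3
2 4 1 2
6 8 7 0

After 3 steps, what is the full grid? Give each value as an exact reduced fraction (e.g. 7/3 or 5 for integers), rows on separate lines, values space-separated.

After step 1:
  7/3 3 9/4 2
  11/4 18/5 3 2
  15/4 4 17/5 3/2
  16/3 25/4 4 3
After step 2:
  97/36 671/240 41/16 25/12
  373/120 327/100 57/20 17/8
  95/24 21/5 159/50 99/40
  46/9 235/48 333/80 17/6
After step 3:
  6191/2160 20381/7200 247/96 325/144
  733/225 19469/6000 1119/400 143/60
  737/180 4681/1200 6747/2000 199/75
  2011/432 6613/1440 9043/2400 2273/720

Answer: 6191/2160 20381/7200 247/96 325/144
733/225 19469/6000 1119/400 143/60
737/180 4681/1200 6747/2000 199/75
2011/432 6613/1440 9043/2400 2273/720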